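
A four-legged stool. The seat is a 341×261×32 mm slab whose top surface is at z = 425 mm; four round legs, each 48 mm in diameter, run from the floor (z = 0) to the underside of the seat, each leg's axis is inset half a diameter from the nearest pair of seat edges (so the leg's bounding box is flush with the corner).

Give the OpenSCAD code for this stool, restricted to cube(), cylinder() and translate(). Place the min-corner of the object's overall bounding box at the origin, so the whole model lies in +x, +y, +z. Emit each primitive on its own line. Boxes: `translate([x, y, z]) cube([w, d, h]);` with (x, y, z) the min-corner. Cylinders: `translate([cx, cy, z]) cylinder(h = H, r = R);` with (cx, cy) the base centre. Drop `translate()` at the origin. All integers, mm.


translate([0, 0, 393]) cube([341, 261, 32]);
translate([24, 24, 0]) cylinder(h = 393, r = 24);
translate([317, 24, 0]) cylinder(h = 393, r = 24);
translate([24, 237, 0]) cylinder(h = 393, r = 24);
translate([317, 237, 0]) cylinder(h = 393, r = 24);


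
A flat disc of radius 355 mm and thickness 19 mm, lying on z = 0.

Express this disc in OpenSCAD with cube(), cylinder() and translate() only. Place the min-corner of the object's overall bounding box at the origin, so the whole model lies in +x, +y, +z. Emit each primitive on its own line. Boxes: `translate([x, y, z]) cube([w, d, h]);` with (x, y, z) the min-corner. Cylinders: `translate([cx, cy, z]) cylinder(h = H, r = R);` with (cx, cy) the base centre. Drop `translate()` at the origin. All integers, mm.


translate([355, 355, 0]) cylinder(h = 19, r = 355);


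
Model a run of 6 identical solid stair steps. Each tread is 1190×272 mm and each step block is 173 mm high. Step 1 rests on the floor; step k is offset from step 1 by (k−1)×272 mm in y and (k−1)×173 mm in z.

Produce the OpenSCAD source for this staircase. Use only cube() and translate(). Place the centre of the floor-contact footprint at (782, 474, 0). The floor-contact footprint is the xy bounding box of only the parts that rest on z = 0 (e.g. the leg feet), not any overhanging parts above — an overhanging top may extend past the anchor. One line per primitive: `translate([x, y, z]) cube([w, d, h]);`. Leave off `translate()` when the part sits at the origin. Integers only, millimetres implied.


translate([187, 338, 0]) cube([1190, 272, 173]);
translate([187, 610, 173]) cube([1190, 272, 173]);
translate([187, 882, 346]) cube([1190, 272, 173]);
translate([187, 1154, 519]) cube([1190, 272, 173]);
translate([187, 1426, 692]) cube([1190, 272, 173]);
translate([187, 1698, 865]) cube([1190, 272, 173]);


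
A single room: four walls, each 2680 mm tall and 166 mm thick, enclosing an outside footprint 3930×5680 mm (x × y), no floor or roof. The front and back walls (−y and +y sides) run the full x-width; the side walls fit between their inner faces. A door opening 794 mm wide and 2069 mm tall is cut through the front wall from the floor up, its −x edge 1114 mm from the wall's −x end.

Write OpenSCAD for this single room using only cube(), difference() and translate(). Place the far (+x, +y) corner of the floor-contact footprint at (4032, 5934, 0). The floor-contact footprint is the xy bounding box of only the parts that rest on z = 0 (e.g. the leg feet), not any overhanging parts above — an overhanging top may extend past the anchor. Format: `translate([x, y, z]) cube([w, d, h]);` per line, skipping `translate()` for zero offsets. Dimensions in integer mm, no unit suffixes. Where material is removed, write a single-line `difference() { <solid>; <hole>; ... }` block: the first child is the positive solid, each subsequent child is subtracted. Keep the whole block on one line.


difference() { translate([102, 254, 0]) cube([3930, 166, 2680]); translate([1216, 254, 0]) cube([794, 166, 2069]); }
translate([102, 5768, 0]) cube([3930, 166, 2680]);
translate([102, 420, 0]) cube([166, 5348, 2680]);
translate([3866, 420, 0]) cube([166, 5348, 2680]);


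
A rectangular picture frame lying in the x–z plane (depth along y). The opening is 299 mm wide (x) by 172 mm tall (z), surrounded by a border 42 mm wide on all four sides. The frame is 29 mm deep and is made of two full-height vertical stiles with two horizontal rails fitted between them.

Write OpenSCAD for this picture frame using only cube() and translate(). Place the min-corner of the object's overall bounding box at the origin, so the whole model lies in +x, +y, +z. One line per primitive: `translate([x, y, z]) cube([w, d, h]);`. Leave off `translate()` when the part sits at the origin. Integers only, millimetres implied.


cube([42, 29, 256]);
translate([341, 0, 0]) cube([42, 29, 256]);
translate([42, 0, 0]) cube([299, 29, 42]);
translate([42, 0, 214]) cube([299, 29, 42]);


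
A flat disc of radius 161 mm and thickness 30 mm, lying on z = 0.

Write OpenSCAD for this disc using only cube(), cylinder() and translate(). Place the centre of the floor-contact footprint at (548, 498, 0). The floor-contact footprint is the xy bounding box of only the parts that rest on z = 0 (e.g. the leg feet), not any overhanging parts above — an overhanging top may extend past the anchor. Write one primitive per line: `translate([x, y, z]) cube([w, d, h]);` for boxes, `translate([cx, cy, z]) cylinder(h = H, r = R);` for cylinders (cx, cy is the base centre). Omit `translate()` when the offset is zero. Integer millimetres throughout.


translate([548, 498, 0]) cylinder(h = 30, r = 161);


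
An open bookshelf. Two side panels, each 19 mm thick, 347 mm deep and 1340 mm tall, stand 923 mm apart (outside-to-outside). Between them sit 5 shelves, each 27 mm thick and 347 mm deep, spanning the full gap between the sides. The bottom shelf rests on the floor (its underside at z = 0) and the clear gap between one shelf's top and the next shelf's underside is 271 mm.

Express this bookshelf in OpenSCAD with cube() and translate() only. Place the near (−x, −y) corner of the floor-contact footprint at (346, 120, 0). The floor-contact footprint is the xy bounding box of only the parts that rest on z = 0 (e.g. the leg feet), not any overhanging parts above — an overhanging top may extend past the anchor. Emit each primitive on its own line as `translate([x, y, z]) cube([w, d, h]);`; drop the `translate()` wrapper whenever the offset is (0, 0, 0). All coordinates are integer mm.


translate([346, 120, 0]) cube([19, 347, 1340]);
translate([1250, 120, 0]) cube([19, 347, 1340]);
translate([365, 120, 0]) cube([885, 347, 27]);
translate([365, 120, 298]) cube([885, 347, 27]);
translate([365, 120, 596]) cube([885, 347, 27]);
translate([365, 120, 894]) cube([885, 347, 27]);
translate([365, 120, 1192]) cube([885, 347, 27]);


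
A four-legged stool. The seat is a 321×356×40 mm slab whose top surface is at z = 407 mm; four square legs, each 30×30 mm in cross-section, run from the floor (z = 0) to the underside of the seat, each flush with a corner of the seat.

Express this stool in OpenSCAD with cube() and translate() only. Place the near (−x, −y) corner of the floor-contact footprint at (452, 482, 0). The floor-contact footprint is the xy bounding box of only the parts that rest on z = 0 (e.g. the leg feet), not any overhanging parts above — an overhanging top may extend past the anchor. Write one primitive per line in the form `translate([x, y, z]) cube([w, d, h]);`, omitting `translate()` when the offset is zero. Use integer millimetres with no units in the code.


translate([452, 482, 367]) cube([321, 356, 40]);
translate([452, 482, 0]) cube([30, 30, 367]);
translate([743, 482, 0]) cube([30, 30, 367]);
translate([452, 808, 0]) cube([30, 30, 367]);
translate([743, 808, 0]) cube([30, 30, 367]);


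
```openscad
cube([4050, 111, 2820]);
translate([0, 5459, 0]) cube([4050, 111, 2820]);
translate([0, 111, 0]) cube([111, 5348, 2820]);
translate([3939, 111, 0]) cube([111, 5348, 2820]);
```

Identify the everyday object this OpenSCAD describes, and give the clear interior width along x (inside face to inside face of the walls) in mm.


A house (or room) frame. The interior width is 3828 mm.

Four 2820 mm walls enclosing a rectangle with no floor or roof — a room or house frame. Outside width is 4050 mm and wall thickness is 111 mm, so the interior width is 4050 − 2 × 111 = 3828 mm.


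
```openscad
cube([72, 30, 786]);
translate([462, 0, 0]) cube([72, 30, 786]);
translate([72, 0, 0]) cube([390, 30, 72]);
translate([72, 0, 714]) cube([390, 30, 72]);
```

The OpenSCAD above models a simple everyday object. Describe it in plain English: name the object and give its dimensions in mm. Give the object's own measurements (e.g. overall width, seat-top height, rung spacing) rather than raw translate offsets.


A rectangular picture frame lying in the x–z plane (depth along y). The opening is 390 mm wide (x) by 642 mm tall (z), surrounded by a border 72 mm wide on all four sides. The frame is 30 mm deep and is made of two full-height vertical stiles with two horizontal rails fitted between them.


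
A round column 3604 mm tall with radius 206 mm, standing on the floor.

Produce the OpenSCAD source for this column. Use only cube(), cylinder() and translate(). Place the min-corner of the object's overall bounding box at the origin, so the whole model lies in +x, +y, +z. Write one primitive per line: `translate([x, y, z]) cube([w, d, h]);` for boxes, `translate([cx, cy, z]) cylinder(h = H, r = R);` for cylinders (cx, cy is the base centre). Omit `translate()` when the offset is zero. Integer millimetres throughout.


translate([206, 206, 0]) cylinder(h = 3604, r = 206);


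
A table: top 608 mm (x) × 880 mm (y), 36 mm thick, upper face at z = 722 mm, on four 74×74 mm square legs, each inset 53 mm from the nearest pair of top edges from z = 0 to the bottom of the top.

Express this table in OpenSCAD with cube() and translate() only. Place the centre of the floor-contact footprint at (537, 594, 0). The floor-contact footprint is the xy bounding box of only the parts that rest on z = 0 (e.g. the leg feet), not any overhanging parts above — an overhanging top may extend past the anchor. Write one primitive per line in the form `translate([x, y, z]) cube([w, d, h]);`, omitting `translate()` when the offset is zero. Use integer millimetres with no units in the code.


translate([233, 154, 686]) cube([608, 880, 36]);
translate([286, 207, 0]) cube([74, 74, 686]);
translate([714, 207, 0]) cube([74, 74, 686]);
translate([286, 907, 0]) cube([74, 74, 686]);
translate([714, 907, 0]) cube([74, 74, 686]);


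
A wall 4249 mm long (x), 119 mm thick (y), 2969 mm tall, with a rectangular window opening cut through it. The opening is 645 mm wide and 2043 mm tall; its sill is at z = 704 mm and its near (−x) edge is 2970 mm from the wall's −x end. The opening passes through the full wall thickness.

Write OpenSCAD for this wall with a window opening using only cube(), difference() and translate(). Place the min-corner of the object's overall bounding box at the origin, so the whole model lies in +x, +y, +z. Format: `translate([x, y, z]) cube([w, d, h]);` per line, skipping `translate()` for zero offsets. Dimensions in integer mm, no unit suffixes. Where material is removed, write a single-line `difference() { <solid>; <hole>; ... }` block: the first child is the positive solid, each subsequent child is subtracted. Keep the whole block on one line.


difference() { cube([4249, 119, 2969]); translate([2970, 0, 704]) cube([645, 119, 2043]); }


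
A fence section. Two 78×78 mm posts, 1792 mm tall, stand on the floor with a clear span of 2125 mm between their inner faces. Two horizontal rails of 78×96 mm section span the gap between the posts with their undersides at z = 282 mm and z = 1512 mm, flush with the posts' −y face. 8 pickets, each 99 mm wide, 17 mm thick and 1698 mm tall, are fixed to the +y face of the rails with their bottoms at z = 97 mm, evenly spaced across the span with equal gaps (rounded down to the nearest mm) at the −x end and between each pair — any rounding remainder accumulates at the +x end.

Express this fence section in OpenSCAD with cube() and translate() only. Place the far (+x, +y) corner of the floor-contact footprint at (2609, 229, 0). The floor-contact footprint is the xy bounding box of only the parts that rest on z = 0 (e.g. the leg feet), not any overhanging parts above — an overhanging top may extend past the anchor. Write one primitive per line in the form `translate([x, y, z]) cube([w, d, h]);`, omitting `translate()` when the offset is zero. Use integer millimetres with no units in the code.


translate([328, 151, 0]) cube([78, 78, 1792]);
translate([2531, 151, 0]) cube([78, 78, 1792]);
translate([406, 151, 282]) cube([2125, 78, 96]);
translate([406, 151, 1512]) cube([2125, 78, 96]);
translate([554, 229, 97]) cube([99, 17, 1698]);
translate([801, 229, 97]) cube([99, 17, 1698]);
translate([1048, 229, 97]) cube([99, 17, 1698]);
translate([1295, 229, 97]) cube([99, 17, 1698]);
translate([1542, 229, 97]) cube([99, 17, 1698]);
translate([1789, 229, 97]) cube([99, 17, 1698]);
translate([2036, 229, 97]) cube([99, 17, 1698]);
translate([2283, 229, 97]) cube([99, 17, 1698]);


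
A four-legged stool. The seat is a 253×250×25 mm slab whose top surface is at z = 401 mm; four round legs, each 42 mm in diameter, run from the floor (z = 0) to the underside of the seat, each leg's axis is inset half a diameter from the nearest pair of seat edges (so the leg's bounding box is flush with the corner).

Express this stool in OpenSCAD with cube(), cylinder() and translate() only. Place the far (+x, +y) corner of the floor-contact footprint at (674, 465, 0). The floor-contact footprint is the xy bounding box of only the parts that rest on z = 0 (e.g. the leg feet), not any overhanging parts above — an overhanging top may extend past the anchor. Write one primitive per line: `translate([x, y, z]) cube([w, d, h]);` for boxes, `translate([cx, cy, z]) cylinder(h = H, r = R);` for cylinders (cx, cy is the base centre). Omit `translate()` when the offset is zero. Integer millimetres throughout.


translate([421, 215, 376]) cube([253, 250, 25]);
translate([442, 236, 0]) cylinder(h = 376, r = 21);
translate([653, 236, 0]) cylinder(h = 376, r = 21);
translate([442, 444, 0]) cylinder(h = 376, r = 21);
translate([653, 444, 0]) cylinder(h = 376, r = 21);


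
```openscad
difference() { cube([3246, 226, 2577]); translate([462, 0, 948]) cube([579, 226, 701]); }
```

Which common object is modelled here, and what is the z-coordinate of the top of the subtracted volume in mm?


A wall with a window opening. The window head height is 1649 mm.

A wall with a rectangular opening subtracted — a window. Sill at z = 948, opening 701 mm tall, so the head is at 948 + 701 = 1649 mm.


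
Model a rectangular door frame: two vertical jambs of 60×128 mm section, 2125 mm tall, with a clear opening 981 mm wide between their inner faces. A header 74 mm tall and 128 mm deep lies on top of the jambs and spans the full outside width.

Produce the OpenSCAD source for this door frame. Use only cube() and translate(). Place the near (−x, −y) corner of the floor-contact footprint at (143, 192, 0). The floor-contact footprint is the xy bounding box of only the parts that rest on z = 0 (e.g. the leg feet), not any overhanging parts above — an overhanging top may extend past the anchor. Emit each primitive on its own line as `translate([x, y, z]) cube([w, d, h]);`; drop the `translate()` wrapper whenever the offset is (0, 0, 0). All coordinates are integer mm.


translate([143, 192, 0]) cube([60, 128, 2125]);
translate([1184, 192, 0]) cube([60, 128, 2125]);
translate([143, 192, 2125]) cube([1101, 128, 74]);


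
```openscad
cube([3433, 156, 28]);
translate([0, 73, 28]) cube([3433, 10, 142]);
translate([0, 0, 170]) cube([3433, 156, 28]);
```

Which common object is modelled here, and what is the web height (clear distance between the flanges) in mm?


An I-beam. The web height is 142 mm.

Two wide flanges with a thin centred web — an I-beam. Overall 198 mm minus two 28 mm flanges gives a web of 198 − 2·28 = 142 mm.


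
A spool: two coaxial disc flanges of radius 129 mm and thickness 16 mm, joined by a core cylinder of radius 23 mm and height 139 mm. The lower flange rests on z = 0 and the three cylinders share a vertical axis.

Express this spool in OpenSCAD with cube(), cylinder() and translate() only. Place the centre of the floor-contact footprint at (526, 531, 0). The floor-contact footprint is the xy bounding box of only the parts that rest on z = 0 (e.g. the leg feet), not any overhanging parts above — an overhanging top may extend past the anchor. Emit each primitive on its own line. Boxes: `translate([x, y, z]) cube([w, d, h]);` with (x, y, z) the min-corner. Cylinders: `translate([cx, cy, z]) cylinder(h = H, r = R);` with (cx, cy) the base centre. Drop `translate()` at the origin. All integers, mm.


translate([526, 531, 0]) cylinder(h = 16, r = 129);
translate([526, 531, 16]) cylinder(h = 139, r = 23);
translate([526, 531, 155]) cylinder(h = 16, r = 129);


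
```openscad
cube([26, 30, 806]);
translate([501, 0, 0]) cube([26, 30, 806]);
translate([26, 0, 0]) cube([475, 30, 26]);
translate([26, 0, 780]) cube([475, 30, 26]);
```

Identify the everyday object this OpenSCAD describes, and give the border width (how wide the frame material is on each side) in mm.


A picture frame. The border width is 26 mm.

Four thin pieces enclosing a rectangular opening — a picture frame. The two full-height stiles are 806 mm tall; the top rail sits at z = 780 and is 26 mm tall, so the border above the opening is 806 − 780 = 26 mm, matching the stile x-width.


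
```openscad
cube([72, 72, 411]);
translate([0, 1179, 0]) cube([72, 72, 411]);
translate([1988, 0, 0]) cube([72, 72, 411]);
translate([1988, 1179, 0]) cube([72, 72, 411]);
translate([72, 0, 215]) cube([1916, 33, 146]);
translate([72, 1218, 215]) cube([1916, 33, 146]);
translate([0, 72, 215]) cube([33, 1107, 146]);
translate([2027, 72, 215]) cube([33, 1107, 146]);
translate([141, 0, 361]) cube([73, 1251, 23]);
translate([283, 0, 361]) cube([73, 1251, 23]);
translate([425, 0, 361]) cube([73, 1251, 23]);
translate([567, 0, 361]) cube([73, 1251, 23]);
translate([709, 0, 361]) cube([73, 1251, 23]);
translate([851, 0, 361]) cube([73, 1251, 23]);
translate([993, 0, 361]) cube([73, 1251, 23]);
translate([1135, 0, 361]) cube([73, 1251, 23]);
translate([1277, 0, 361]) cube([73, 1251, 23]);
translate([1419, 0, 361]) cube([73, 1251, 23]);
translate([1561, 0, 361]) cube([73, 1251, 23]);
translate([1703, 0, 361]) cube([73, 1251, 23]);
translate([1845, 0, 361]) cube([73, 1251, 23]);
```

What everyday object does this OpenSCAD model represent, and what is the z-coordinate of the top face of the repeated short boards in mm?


A bed frame. The slat-top height is 384 mm.

Four posts, four rails, and a row of slats — a bed frame. Slats sit on the rails at z = 215 + 146 = 361; with slat thickness 23, the top is 384 mm.


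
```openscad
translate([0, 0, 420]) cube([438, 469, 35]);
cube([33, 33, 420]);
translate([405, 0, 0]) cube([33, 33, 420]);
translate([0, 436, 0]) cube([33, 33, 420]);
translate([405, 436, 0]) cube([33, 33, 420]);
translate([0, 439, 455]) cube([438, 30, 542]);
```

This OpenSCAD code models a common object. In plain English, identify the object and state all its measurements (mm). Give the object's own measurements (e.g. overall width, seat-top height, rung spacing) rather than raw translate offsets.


A chair. The seat is a 438×469×35 mm slab with its top at z = 455 mm, on four 33×33 mm corner legs (flush with the seat edges, standing on z = 0). A flat backrest 30 mm thick, 542 mm tall, spans the full seat width and rises from the seat top along its +y edge, rear face flush with the rear of the seat.


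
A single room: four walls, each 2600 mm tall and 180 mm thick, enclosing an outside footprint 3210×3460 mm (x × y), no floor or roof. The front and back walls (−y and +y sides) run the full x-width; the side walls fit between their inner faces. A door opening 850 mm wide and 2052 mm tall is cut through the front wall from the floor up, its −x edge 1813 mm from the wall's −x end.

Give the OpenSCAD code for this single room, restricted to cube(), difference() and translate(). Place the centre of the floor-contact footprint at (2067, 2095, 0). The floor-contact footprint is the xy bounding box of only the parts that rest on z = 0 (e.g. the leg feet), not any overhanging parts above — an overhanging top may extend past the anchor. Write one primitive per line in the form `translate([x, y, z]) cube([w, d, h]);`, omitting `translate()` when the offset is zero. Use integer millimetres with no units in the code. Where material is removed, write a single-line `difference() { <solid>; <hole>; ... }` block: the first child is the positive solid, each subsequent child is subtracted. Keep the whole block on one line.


difference() { translate([462, 365, 0]) cube([3210, 180, 2600]); translate([2275, 365, 0]) cube([850, 180, 2052]); }
translate([462, 3645, 0]) cube([3210, 180, 2600]);
translate([462, 545, 0]) cube([180, 3100, 2600]);
translate([3492, 545, 0]) cube([180, 3100, 2600]);


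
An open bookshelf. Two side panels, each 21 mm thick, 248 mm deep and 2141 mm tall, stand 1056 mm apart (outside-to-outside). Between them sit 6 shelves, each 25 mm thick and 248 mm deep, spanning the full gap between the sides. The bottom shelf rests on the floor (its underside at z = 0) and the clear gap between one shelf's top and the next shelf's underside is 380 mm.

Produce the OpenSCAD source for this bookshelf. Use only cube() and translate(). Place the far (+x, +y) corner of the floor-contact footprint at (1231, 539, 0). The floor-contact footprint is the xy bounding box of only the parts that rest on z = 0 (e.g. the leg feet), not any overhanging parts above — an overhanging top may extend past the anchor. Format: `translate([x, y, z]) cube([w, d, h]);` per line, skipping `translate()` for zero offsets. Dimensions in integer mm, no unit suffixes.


translate([175, 291, 0]) cube([21, 248, 2141]);
translate([1210, 291, 0]) cube([21, 248, 2141]);
translate([196, 291, 0]) cube([1014, 248, 25]);
translate([196, 291, 405]) cube([1014, 248, 25]);
translate([196, 291, 810]) cube([1014, 248, 25]);
translate([196, 291, 1215]) cube([1014, 248, 25]);
translate([196, 291, 1620]) cube([1014, 248, 25]);
translate([196, 291, 2025]) cube([1014, 248, 25]);


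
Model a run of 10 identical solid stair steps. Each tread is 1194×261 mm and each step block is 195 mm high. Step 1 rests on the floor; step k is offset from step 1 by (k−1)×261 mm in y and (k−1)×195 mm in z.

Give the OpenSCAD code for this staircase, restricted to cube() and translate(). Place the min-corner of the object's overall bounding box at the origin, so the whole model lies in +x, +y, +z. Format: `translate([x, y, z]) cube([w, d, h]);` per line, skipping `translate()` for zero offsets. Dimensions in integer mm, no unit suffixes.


cube([1194, 261, 195]);
translate([0, 261, 195]) cube([1194, 261, 195]);
translate([0, 522, 390]) cube([1194, 261, 195]);
translate([0, 783, 585]) cube([1194, 261, 195]);
translate([0, 1044, 780]) cube([1194, 261, 195]);
translate([0, 1305, 975]) cube([1194, 261, 195]);
translate([0, 1566, 1170]) cube([1194, 261, 195]);
translate([0, 1827, 1365]) cube([1194, 261, 195]);
translate([0, 2088, 1560]) cube([1194, 261, 195]);
translate([0, 2349, 1755]) cube([1194, 261, 195]);


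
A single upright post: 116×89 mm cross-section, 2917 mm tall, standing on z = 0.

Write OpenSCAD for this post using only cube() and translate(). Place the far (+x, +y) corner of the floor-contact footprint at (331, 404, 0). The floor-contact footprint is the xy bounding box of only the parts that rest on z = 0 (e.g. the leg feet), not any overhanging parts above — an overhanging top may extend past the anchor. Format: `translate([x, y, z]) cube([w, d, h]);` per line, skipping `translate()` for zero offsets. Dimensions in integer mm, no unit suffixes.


translate([215, 315, 0]) cube([116, 89, 2917]);


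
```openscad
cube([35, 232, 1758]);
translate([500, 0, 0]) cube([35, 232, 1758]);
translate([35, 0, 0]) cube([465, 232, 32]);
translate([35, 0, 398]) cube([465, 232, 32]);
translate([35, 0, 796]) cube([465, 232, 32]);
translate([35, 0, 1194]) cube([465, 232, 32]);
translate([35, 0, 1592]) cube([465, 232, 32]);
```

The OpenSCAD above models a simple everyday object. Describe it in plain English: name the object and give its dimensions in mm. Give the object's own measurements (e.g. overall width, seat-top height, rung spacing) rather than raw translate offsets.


An open bookshelf. Two side panels, each 35 mm thick, 232 mm deep and 1758 mm tall, stand 535 mm apart (outside-to-outside). Between them sit 5 shelves, each 32 mm thick and 232 mm deep, spanning the full gap between the sides. The bottom shelf rests on the floor (its underside at z = 0) and the clear gap between one shelf's top and the next shelf's underside is 366 mm.


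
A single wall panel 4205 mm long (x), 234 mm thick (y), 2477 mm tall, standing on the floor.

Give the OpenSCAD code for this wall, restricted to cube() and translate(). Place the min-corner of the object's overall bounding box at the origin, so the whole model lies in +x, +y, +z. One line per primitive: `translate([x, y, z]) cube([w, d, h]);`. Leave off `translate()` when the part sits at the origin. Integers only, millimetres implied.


cube([4205, 234, 2477]);


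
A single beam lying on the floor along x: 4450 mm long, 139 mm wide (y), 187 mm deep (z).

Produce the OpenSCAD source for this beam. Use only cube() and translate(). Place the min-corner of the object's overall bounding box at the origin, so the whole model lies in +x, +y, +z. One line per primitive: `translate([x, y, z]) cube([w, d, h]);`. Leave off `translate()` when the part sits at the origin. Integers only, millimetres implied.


cube([4450, 139, 187]);


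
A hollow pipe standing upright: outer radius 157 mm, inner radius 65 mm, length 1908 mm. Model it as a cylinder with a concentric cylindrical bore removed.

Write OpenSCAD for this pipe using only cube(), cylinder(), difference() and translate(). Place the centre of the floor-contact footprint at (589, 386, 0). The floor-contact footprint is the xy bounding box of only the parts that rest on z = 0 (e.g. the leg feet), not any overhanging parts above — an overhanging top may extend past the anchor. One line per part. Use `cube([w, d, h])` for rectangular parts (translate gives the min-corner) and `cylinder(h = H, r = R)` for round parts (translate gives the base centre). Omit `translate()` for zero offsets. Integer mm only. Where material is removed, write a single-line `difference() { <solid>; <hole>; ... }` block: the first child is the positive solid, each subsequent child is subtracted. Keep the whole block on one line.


difference() { translate([589, 386, 0]) cylinder(h = 1908, r = 157); translate([589, 386, 0]) cylinder(h = 1908, r = 65); }


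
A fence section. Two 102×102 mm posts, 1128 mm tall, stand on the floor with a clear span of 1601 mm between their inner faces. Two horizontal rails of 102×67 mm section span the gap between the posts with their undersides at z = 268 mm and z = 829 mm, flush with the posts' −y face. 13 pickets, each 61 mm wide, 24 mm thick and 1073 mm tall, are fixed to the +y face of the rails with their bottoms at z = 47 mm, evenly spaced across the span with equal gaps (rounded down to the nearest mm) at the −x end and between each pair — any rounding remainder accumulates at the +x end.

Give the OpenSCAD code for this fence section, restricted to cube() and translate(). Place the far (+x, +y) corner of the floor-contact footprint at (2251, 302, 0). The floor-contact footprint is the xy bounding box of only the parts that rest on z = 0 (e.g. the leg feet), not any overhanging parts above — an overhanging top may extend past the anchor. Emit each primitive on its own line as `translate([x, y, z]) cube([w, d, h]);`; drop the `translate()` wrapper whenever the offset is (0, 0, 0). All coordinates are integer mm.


translate([446, 200, 0]) cube([102, 102, 1128]);
translate([2149, 200, 0]) cube([102, 102, 1128]);
translate([548, 200, 268]) cube([1601, 102, 67]);
translate([548, 200, 829]) cube([1601, 102, 67]);
translate([605, 302, 47]) cube([61, 24, 1073]);
translate([723, 302, 47]) cube([61, 24, 1073]);
translate([841, 302, 47]) cube([61, 24, 1073]);
translate([959, 302, 47]) cube([61, 24, 1073]);
translate([1077, 302, 47]) cube([61, 24, 1073]);
translate([1195, 302, 47]) cube([61, 24, 1073]);
translate([1313, 302, 47]) cube([61, 24, 1073]);
translate([1431, 302, 47]) cube([61, 24, 1073]);
translate([1549, 302, 47]) cube([61, 24, 1073]);
translate([1667, 302, 47]) cube([61, 24, 1073]);
translate([1785, 302, 47]) cube([61, 24, 1073]);
translate([1903, 302, 47]) cube([61, 24, 1073]);
translate([2021, 302, 47]) cube([61, 24, 1073]);


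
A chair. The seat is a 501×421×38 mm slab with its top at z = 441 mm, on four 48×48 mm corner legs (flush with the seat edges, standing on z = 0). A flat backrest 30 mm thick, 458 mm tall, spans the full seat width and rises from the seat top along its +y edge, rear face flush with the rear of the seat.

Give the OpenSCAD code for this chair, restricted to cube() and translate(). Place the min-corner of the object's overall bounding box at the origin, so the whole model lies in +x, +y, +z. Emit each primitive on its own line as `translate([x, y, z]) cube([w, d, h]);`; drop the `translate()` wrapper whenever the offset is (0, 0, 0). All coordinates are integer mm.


translate([0, 0, 403]) cube([501, 421, 38]);
cube([48, 48, 403]);
translate([453, 0, 0]) cube([48, 48, 403]);
translate([0, 373, 0]) cube([48, 48, 403]);
translate([453, 373, 0]) cube([48, 48, 403]);
translate([0, 391, 441]) cube([501, 30, 458]);


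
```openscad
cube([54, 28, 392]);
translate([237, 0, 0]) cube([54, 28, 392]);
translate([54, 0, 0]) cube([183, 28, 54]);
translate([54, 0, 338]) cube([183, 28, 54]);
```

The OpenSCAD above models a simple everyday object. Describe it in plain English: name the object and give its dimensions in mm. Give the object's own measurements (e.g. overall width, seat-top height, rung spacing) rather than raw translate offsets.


A rectangular picture frame lying in the x–z plane (depth along y). The opening is 183 mm wide (x) by 284 mm tall (z), surrounded by a border 54 mm wide on all four sides. The frame is 28 mm deep and is made of two full-height vertical stiles with two horizontal rails fitted between them.


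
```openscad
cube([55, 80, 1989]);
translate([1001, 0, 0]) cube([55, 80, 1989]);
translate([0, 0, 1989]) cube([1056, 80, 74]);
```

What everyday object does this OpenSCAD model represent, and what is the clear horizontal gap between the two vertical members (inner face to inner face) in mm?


A door frame. The clear opening width is 946 mm.

Two 1989 mm tall posts with a header on top — a door frame. The left jamb is 55 mm wide at x = 0; the right jamb starts at x = 1001. The clear opening is 1001 − 55 = 946 mm.


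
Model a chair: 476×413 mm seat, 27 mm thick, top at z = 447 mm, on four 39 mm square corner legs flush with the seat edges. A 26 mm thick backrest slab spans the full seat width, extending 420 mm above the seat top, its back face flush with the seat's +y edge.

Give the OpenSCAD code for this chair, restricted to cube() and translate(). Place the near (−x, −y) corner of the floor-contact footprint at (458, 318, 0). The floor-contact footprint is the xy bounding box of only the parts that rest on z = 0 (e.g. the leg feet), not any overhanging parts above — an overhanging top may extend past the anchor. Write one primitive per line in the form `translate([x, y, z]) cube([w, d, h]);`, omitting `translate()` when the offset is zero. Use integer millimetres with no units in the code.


// leg_h = 447 - 27 = 420
translate([458, 318, 420]) cube([476, 413, 27]);
translate([458, 318, 0]) cube([39, 39, 420]);
translate([895, 318, 0]) cube([39, 39, 420]);
translate([458, 692, 0]) cube([39, 39, 420]);
translate([895, 692, 0]) cube([39, 39, 420]);
translate([458, 705, 447]) cube([476, 26, 420]);


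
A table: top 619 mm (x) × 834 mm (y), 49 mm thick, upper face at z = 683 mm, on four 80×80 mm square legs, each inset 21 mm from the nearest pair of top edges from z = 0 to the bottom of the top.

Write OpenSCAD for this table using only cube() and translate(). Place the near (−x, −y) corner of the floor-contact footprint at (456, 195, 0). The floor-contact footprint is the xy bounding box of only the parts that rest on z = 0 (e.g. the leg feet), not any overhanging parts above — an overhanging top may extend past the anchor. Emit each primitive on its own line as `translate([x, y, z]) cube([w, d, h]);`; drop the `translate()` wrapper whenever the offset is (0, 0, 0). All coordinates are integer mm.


translate([435, 174, 634]) cube([619, 834, 49]);
translate([456, 195, 0]) cube([80, 80, 634]);
translate([953, 195, 0]) cube([80, 80, 634]);
translate([456, 907, 0]) cube([80, 80, 634]);
translate([953, 907, 0]) cube([80, 80, 634]);


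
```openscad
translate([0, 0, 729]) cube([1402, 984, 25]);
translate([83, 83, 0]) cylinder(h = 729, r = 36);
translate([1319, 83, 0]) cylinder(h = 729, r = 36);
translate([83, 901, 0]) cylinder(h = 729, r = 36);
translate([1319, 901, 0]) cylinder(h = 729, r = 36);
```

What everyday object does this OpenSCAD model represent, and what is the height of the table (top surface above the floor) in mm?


A table. The table height is 754 mm.

A 1402×984×25 slab sits at z = 729 on four Ø72 mm round legs — a table. The top surface is at 729 + 25 = 754 mm.


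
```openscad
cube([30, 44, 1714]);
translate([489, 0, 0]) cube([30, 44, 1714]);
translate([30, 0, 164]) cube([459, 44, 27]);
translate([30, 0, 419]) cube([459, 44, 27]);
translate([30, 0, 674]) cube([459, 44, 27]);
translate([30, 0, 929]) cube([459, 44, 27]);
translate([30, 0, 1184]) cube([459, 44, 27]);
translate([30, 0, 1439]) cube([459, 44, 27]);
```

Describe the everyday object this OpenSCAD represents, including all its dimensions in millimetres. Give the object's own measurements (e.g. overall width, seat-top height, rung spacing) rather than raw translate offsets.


A straight ladder. Two 30×44 mm vertical rails, 1714 mm tall, stand 519 mm apart (outside-to-outside) with their front faces coplanar on the −y side. 6 rungs, each 44 mm deep and 27 mm tall, span between the inner faces of the rails, front faces flush with the rails. The lowest rung's underside is at z = 164 mm and rungs are spaced 255 mm apart (underside to underside).


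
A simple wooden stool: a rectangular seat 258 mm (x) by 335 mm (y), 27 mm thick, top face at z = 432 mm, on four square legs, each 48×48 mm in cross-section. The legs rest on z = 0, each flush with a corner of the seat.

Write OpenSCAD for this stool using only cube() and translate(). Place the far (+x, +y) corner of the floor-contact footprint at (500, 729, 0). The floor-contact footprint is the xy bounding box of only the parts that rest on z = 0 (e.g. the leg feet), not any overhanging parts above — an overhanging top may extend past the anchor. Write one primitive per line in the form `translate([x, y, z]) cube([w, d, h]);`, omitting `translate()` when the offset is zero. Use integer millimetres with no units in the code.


// leg_h = 432 - 27 = 405
translate([242, 394, 405]) cube([258, 335, 27]);
translate([242, 394, 0]) cube([48, 48, 405]);
translate([452, 394, 0]) cube([48, 48, 405]);
translate([242, 681, 0]) cube([48, 48, 405]);
translate([452, 681, 0]) cube([48, 48, 405]);


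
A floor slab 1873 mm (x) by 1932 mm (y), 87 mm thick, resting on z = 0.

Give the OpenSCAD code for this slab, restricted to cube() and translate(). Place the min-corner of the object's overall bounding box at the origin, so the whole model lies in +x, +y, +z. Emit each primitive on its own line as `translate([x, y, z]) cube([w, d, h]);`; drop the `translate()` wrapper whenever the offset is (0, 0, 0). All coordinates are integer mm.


cube([1873, 1932, 87]);


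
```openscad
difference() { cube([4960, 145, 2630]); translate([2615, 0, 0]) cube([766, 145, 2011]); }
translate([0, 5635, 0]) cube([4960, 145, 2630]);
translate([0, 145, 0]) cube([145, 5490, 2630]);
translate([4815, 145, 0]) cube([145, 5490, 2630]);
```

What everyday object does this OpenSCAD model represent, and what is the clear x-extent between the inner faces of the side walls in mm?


A single room. The interior width is 4670 mm.

Four walls enclosing a rectangle with a door in the front wall — a room. Outside width 4960 minus two 145 mm walls gives 4670 mm.


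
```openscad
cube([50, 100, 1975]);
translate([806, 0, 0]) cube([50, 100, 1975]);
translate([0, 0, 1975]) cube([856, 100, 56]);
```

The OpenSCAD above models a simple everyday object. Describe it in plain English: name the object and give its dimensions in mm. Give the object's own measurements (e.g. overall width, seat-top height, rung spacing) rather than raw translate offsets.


A door frame. The clear opening is 756 mm wide and 1975 mm high. Two 50 mm wide jambs, 100 mm deep, stand either side of the opening from the floor to the top of the opening. A 56 mm thick head sits across the top of both jambs, spanning the full outside width of the frame.


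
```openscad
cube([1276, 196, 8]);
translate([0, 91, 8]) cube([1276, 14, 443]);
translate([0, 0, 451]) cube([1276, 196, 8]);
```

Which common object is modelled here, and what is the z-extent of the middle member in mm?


An I-beam. The web height is 443 mm.

Two wide flanges with a thin centred web — an I-beam. Overall 459 mm minus two 8 mm flanges gives a web of 459 − 2·8 = 443 mm.


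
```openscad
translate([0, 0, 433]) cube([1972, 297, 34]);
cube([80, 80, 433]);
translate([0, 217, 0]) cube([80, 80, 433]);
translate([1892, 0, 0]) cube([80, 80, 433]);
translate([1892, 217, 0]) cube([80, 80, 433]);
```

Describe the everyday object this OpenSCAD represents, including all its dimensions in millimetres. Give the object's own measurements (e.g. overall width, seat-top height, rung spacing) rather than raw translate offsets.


A long wooden bench with a 1972 mm (x) × 297 mm (y) seat, 34 mm thick, its top surface 467 mm above the floor. Four 80 mm square legs at the seat corners, flush with the edges, run from z = 0 to the seat underside.


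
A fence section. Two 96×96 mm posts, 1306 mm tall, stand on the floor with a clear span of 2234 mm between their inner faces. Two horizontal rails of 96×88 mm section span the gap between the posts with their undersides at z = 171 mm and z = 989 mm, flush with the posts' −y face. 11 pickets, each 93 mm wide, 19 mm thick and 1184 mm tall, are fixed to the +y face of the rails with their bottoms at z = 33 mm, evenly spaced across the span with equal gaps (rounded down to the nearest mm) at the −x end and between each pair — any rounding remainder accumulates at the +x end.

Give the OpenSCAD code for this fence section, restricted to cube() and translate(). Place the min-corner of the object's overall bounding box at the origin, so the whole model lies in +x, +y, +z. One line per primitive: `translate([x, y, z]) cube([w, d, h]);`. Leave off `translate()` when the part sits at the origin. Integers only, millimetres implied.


cube([96, 96, 1306]);
translate([2330, 0, 0]) cube([96, 96, 1306]);
translate([96, 0, 171]) cube([2234, 96, 88]);
translate([96, 0, 989]) cube([2234, 96, 88]);
translate([196, 96, 33]) cube([93, 19, 1184]);
translate([389, 96, 33]) cube([93, 19, 1184]);
translate([582, 96, 33]) cube([93, 19, 1184]);
translate([775, 96, 33]) cube([93, 19, 1184]);
translate([968, 96, 33]) cube([93, 19, 1184]);
translate([1161, 96, 33]) cube([93, 19, 1184]);
translate([1354, 96, 33]) cube([93, 19, 1184]);
translate([1547, 96, 33]) cube([93, 19, 1184]);
translate([1740, 96, 33]) cube([93, 19, 1184]);
translate([1933, 96, 33]) cube([93, 19, 1184]);
translate([2126, 96, 33]) cube([93, 19, 1184]);
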